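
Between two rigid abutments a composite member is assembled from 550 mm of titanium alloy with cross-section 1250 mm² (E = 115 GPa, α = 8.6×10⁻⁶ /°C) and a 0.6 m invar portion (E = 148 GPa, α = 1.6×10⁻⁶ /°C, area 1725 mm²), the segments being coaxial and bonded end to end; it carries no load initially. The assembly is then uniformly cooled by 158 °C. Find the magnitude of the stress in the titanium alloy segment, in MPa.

With the walls removed the bar would change length by δ_free = Σ αᵢΔT Lᵢ = 8.6×10⁻⁶×158×550 + 1.6×10⁻⁶×158×600 = 0.899 mm.
The rigid supports impose zero overall length change; the single axial force P common to all segments must satisfy P Σ Lᵢ/(AᵢEᵢ) = δ_free.
The series flexibility is Σ Lᵢ/(AᵢEᵢ) = 550/(1250×115×10³) + 600/(1725×148×10³) = 6.176×10⁻⁶ mm/N.
So P = 0.899 / 6.176×10⁻⁶ = 145.6 kN, tensile.
σ_{titanium alloy} = P / A = 145600 / 1250 = 116.4 MPa.

σ ≈ 116 MPa (tensile)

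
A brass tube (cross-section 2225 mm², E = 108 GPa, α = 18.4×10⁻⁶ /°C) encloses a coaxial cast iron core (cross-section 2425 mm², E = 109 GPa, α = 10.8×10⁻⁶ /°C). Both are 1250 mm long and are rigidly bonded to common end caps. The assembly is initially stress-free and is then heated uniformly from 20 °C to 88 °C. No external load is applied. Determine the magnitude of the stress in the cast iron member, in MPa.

σ ≈ 26.8 MPa (tensile)

Both members must finish at the same length. With the larger α, the brass tends to over-expand; the plates restrain it, putting the brass in compression and the cast iron in tension. With no external load the two internal forces are equal and opposite, magnitude P.
Equating the net (thermal + elastic) strains gives |α₁ − α₂|·ΔT = P·[1/(A₁E₁) + 1/(A₂E₂)].
|α₁ − α₂|·ΔT = 7.6×10⁻⁶ × 68 = 0.0005168.
1/(A₁E₁) + 1/(A₂E₂) = 1/(2225×108×10³) + 1/(2425×109×10³) = 7.945×10⁻⁹ N⁻¹.
So P = 0.0005168 / 7.945×10⁻⁹ = 65.05 kN.
σ_{cast iron} = P/A₂ = 65050/2425 = 26.82 MPa, tensile.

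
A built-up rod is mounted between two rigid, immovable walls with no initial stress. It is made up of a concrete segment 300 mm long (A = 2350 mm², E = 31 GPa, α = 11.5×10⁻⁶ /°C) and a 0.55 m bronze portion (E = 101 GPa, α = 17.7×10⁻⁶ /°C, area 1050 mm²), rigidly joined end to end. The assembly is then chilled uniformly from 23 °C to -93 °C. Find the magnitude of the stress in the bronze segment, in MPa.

σ ≈ 157 MPa (tensile)

With the walls removed the bar would change length by δ_free = Σ αᵢΔT Lᵢ = 11.5×10⁻⁶×116×300 + 17.7×10⁻⁶×116×550 = 1.529 mm.
Since the ends are fixed, an axial force P builds up, equal in every segment, with P · Σ Lᵢ/(AᵢEᵢ) = δ_free.
The series flexibility is Σ Lᵢ/(AᵢEᵢ) = 300/(2350×31×10³) + 550/(1050×101×10³) = 9.304×10⁻⁶ mm/N.
So P = 1.529 / 9.304×10⁻⁶ = 164.4 kN, tensile.
σ_{bronze} = P / A = 164400 / 1050 = 156.6 MPa.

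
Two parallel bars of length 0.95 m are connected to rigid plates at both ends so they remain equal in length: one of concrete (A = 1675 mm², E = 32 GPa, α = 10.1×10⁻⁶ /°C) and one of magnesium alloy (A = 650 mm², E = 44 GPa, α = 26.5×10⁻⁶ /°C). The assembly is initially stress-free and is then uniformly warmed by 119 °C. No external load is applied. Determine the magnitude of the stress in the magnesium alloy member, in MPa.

Equilibrium of a rigid end plate with no external load gives equal and opposite internal forces ±P in the two members. Since α_{magnesium alloy} > α_{concrete}, heating drives the magnesium alloy into compression and the concrete into tension.
Equating the net (thermal + elastic) strains gives |α₁ − α₂|·ΔT = P·[1/(A₁E₁) + 1/(A₂E₂)].
|α₁ − α₂|·ΔT = 16.4×10⁻⁶ × 119 = 0.001952.
1/(A₁E₁) + 1/(A₂E₂) = 1/(1675×32×10³) + 1/(650×44×10³) = 5.362×10⁻⁸ N⁻¹.
P = 0.001952 / 5.362×10⁻⁸ = 36400 N = 36.4 kN.
σ_{magnesium alloy} = P/A₂ = 36400/650 = 55.99 MPa, compressive.

σ ≈ 56 MPa (compressive)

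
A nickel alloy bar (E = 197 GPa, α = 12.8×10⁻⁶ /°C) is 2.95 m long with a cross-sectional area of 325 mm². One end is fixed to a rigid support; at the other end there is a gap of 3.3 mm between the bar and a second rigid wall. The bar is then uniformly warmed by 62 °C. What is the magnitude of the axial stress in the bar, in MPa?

σ ≈ 0 MPa

If the wall were absent the bar would grow by αΔT L = 12.8×10⁻⁶ × 62 × 2950 = 2.341 mm.
This is smaller than the 3.3 mm clearance, so the bar expands freely without reaching the stop — the stress is zero.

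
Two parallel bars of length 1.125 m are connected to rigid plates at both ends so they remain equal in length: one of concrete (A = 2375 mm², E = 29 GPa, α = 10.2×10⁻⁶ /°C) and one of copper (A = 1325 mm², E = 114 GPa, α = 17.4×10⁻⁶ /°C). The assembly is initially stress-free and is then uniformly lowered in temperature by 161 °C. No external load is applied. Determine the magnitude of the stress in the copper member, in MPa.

σ ≈ 41.4 MPa (tensile)

The copper has the larger α, so on cooling it would change length more than the concrete if both were free. The rigid plates force a common final length, so the copper is put into tension and the concrete into compression, with equal and opposite forces P (no external load).
Compatibility of the two members (thermal + elastic change equal): (α₁ − α₂)ΔT = P·[1/(A₁E₁) + 1/(A₂E₂)].
|α₁ − α₂|·ΔT = 7.2×10⁻⁶ × 161 = 0.001159.
1/(A₁E₁) + 1/(A₂E₂) = 1/(2375×29×10³) + 1/(1325×114×10³) = 2.114×10⁻⁸ N⁻¹.
So P = 0.001159 / 2.114×10⁻⁸ = 54.84 kN.
σ_{copper} = P/A₂ = 54840/1325 = 41.39 MPa, tensile.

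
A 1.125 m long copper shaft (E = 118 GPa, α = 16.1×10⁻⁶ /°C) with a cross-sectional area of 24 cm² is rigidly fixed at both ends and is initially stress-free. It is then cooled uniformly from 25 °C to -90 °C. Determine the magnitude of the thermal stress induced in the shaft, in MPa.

σ ≈ 218 MPa (tensile)

Because both ends are immovable the net strain is zero, and the suppressed thermal strain is αΔT = 16.1×10⁻⁶ × 115 = 1851.5×10⁻⁶.
σ = EαΔT = 118×10³ × 16.1×10⁻⁶ × 115 = 218.5 MPa (tensile; the shaft is trying to contract).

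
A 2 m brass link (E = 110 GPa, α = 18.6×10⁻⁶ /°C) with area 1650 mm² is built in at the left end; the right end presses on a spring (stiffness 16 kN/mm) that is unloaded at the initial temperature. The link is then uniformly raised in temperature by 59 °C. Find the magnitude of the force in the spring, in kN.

P ≈ 29.9 kN

If the spring were absent the link would lengthen by αΔT L = 18.6×10⁻⁶ × 59 × 2000 = 2.195 mm.
Let P be the compressive force at the spring. The link shortens elastically by PL/(AE) and the spring compresses by P/k; together these equal δ_free.
So P = δ_free / [L/(AE) + 1/k] = 2.195 / [ 2000/(1650×110×10³) + 1/(16×10³) ].
P = 2.195 / 7.352×10⁻⁵ = 29850 N.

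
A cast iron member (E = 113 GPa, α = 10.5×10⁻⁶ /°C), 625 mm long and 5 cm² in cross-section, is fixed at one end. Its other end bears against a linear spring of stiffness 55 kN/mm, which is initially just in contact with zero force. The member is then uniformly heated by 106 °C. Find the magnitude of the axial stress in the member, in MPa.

Free thermal expansion: δ_free = αΔT L = 10.5×10⁻⁶ × 106 × 625 = 0.6956 mm.
Let P be the compressive force at the spring. The member shortens elastically by PL/(AE) and the spring compresses by P/k; together these equal δ_free.
P [ L/(AE) + 1/k ] = δ_free → P [ 625/(500×113×10³) + 1/(55×10³) ] = 0.6956.
P = 0.6956 / 2.924×10⁻⁵ = 23790 N.
σ = P/A = 23790/500 = 47.57 MPa.

σ ≈ 47.6 MPa (compressive)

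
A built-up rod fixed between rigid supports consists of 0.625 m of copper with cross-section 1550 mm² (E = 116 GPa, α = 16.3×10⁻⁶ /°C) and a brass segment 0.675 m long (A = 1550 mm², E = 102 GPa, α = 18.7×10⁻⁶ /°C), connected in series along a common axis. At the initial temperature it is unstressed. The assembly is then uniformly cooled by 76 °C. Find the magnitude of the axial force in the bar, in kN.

If the supports were absent, the total length change would be Σ αᵢΔT Lᵢ = 16.3×10⁻⁶×76×625 + 18.7×10⁻⁶×76×675 = 1.734 mm.
The walls prevent any net length change, so an axial force P (same in every segment) develops. Compatibility: P · Σ Lᵢ/(AᵢEᵢ) = δ_free.
The series flexibility is Σ Lᵢ/(AᵢEᵢ) = 625/(1550×116×10³) + 675/(1550×102×10³) = 7.746×10⁻⁶ mm/N.
So P = 1.734 / 7.746×10⁻⁶ = 223.8 kN, tensile.

P ≈ 224 kN (tensile)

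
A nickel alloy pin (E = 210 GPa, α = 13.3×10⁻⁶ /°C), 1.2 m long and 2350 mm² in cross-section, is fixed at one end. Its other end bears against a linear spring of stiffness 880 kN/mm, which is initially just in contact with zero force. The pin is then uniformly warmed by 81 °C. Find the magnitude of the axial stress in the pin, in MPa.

If the spring were absent the pin would lengthen by αΔT L = 13.3×10⁻⁶ × 81 × 1200 = 1.293 mm.
Let P be the compressive force at the spring. The pin shortens elastically by PL/(AE) and the spring compresses by P/k; together these equal δ_free.
P [ L/(AE) + 1/k ] = δ_free → P [ 1200/(2350×210×10³) + 1/(880×10³) ] = 1.293.
P = 1.293 / 3.568×10⁻⁶ = 362300 N.
σ = P/A = 362300/2350 = 154.2 MPa.

σ ≈ 154 MPa (compressive)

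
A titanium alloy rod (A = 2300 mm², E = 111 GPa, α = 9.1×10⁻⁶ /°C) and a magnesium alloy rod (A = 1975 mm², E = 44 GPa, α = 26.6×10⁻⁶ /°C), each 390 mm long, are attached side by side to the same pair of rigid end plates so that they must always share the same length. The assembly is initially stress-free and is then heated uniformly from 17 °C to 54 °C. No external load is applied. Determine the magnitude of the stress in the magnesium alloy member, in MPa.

σ ≈ 21.3 MPa (compressive)

Both members must finish at the same length. With the larger α, the magnesium alloy tends to over-expand; the plates restrain it, putting the magnesium alloy in compression and the titanium alloy in tension. With no external load the two internal forces are equal and opposite, magnitude P.
Setting the final lengths equal and cancelling L: (α₁ − α₂)ΔT = P/(A₁E₁) + P/(A₂E₂).
|α₁ − α₂|·ΔT = 17.5×10⁻⁶ × 37 = 0.0006475.
1/(A₁E₁) + 1/(A₂E₂) = 1/(2300×111×10³) + 1/(1975×44×10³) = 1.542×10⁻⁸ N⁻¹.
So P = 0.0006475 / 1.542×10⁻⁸ = 41.98 kN.
σ_{magnesium alloy} = P/A₂ = 41980/1975 = 21.26 MPa, compressive.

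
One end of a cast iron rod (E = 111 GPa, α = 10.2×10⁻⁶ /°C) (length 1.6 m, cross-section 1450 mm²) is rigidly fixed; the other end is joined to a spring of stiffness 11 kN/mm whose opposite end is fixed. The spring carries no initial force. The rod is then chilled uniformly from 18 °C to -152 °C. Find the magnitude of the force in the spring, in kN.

P ≈ 27.5 kN

The unrestrained thermal change is αΔT L = 10.2×10⁻⁶ × 170 × 1600 = 2.774 mm.
With a force P in the spring, the elastic change of the rod is PL/(AE) and that of the spring is P/k; compatibility requires their sum to equal δ_free.
P [ L/(AE) + 1/k ] = δ_free → P [ 1600/(1450×111×10³) + 1/(11×10³) ] = 2.774.
P = 2.774 / 0.0001009 = 27510 N.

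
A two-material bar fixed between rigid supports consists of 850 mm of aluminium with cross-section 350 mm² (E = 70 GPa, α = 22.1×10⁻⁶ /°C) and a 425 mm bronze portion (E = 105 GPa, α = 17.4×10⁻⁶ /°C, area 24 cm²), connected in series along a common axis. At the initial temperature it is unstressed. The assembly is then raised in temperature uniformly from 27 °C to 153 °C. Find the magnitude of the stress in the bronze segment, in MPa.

σ ≈ 37.8 MPa (compressive)

With the walls removed the bar would change length by δ_free = Σ αᵢΔT Lᵢ = 22.1×10⁻⁶×126×850 + 17.4×10⁻⁶×126×425 = 3.299 mm.
Since the ends are fixed, an axial force P builds up, equal in every segment, with P · Σ Lᵢ/(AᵢEᵢ) = δ_free.
The series flexibility is Σ Lᵢ/(AᵢEᵢ) = 850/(350×70×10³) + 425/(2400×105×10³) = 3.638×10⁻⁵ mm/N.
So P = 3.299 / 3.638×10⁻⁵ = 90.67 kN, compressive.
σ_{bronze} = P / A = 90670 / 2400 = 37.78 MPa.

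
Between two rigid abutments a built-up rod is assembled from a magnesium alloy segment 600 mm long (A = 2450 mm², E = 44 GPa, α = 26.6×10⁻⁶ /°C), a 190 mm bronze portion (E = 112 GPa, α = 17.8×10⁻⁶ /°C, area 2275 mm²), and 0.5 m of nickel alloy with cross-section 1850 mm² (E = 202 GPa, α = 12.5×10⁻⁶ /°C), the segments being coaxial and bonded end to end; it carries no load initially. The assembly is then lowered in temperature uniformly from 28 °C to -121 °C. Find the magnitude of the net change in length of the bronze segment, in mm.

Free thermal contraction of the whole bar: Σ αᵢΔT Lᵢ = 26.6×10⁻⁶×149×600 + 17.8×10⁻⁶×149×190 + 12.5×10⁻⁶×149×500 = 3.813 mm.
The walls prevent any net length change, so an axial force P (same in every segment) develops. Compatibility: P · Σ Lᵢ/(AᵢEᵢ) = δ_free.
The series flexibility is Σ Lᵢ/(AᵢEᵢ) = 600/(2450×44×10³) + 190/(2275×112×10³) + 500/(1850×202×10³) = 7.65×10⁻⁶ mm/N.
P = 3.813 / 7.65×10⁻⁶ = 498500 N = 498.5 kN, tensile.
For the bronze segment, free thermal change = 17.8×10⁻⁶×149×190 = 0.5039 mm and elastic change from P = 498500×190/(2275×112×10³) = 0.3717 mm; these oppose, so the net change is 0.132 mm (segment shortens).

|ΔL| ≈ 0.132 mm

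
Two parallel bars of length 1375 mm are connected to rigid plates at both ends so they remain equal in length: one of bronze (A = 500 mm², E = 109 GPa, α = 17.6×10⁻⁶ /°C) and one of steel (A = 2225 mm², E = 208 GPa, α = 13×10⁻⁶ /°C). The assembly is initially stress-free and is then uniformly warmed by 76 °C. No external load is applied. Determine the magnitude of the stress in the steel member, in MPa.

σ ≈ 7.66 MPa (tensile)

Both members must finish at the same length. With the larger α, the bronze tends to over-expand; the plates restrain it, putting the bronze in compression and the steel in tension. With no external load the two internal forces are equal and opposite, magnitude P.
Equating the net (thermal + elastic) strains gives |α₁ − α₂|·ΔT = P·[1/(A₁E₁) + 1/(A₂E₂)].
|α₁ − α₂|·ΔT = 4.6×10⁻⁶ × 76 = 0.0003496.
1/(A₁E₁) + 1/(A₂E₂) = 1/(500×109×10³) + 1/(2225×208×10³) = 2.051×10⁻⁸ N⁻¹.
P = 0.0003496 / 2.051×10⁻⁸ = 17050 N = 17.05 kN.
σ_{steel} = P/A₂ = 17050/2225 = 7.661 MPa, tensile.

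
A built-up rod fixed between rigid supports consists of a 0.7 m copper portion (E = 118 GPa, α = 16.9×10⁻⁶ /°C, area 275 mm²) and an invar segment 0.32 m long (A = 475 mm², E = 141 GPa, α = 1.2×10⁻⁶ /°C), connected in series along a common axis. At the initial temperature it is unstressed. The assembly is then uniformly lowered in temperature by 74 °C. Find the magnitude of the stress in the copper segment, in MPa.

With the walls removed the bar would change length by δ_free = Σ αᵢΔT Lᵢ = 16.9×10⁻⁶×74×700 + 1.2×10⁻⁶×74×320 = 0.9038 mm.
Since the ends are fixed, an axial force P builds up, equal in every segment, with P · Σ Lᵢ/(AᵢEᵢ) = δ_free.
Σ Lᵢ/(AᵢEᵢ) = 700/(275×118×10³) + 320/(475×141×10³) = 2.635×10⁻⁵ mm/N.
Hence P = δ_free / Σ(L/AE) = 0.9038/2.635×10⁻⁵ = 34.3 kN (tensile).
σ_{copper} = P / A = 34300 / 275 = 124.7 MPa.

σ ≈ 125 MPa (tensile)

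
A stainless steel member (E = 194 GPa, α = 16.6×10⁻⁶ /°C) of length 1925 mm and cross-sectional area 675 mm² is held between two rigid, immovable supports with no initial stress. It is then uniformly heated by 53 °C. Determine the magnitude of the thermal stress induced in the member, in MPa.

σ ≈ 171 MPa (compressive)

With length fixed, the mechanical strain must cancel the thermal strain αΔT = 16.6×10⁻⁶ × 53 = 879.8×10⁻⁶.
Hence σ = E·αΔT = 194×10³ × 879.8×10⁻⁶ = 170.7 MPa, compressive.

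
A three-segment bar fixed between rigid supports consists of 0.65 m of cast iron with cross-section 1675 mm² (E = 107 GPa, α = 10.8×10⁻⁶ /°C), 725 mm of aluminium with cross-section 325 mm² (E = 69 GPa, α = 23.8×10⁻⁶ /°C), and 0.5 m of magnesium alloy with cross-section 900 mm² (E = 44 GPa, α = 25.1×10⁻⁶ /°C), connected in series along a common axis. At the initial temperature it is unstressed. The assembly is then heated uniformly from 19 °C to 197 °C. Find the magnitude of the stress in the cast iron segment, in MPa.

With the walls removed the bar would change length by δ_free = Σ αᵢΔT Lᵢ = 10.8×10⁻⁶×178×650 + 23.8×10⁻⁶×178×725 + 25.1×10⁻⁶×178×500 = 6.555 mm.
The rigid supports impose zero overall length change; the single axial force P common to all segments must satisfy P Σ Lᵢ/(AᵢEᵢ) = δ_free.
The series flexibility is Σ Lᵢ/(AᵢEᵢ) = 650/(1675×107×10³) + 725/(325×69×10³) + 500/(900×44×10³) = 4.858×10⁻⁵ mm/N.
Hence P = δ_free / Σ(L/AE) = 6.555/4.858×10⁻⁵ = 134.9 kN (compressive).
σ_{cast iron} = P / A = 134900 / 1675 = 80.55 MPa.

σ ≈ 80.5 MPa (compressive)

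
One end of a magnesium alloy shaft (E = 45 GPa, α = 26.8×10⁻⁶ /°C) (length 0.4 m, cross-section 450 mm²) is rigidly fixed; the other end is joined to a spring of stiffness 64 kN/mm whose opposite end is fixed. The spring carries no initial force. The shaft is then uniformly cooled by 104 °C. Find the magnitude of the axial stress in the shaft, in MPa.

σ ≈ 70 MPa (tensile)

If the spring were absent the shaft would shorten by αΔT L = 26.8×10⁻⁶ × 104 × 400 = 1.115 mm.
With a force P in the spring, the elastic change of the shaft is PL/(AE) and that of the spring is P/k; compatibility requires their sum to equal δ_free.
P [ L/(AE) + 1/k ] = δ_free → P [ 400/(450×45×10³) + 1/(64×10³) ] = 1.115.
P = 1.115 / 3.538×10⁻⁵ = 31510 N.
σ = P/A = 31510/450 = 70.03 MPa.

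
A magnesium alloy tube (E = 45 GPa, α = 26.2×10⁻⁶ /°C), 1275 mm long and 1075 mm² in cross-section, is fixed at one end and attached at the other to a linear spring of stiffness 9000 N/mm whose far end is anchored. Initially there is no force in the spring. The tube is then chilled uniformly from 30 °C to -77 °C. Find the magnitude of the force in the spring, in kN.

Free thermal contraction: δ_free = αΔT L = 26.2×10⁻⁶ × 107 × 1275 = 3.574 mm.
With a force P in the spring, the elastic change of the tube is PL/(AE) and that of the spring is P/k; compatibility requires their sum to equal δ_free.
P [ L/(AE) + 1/k ] = δ_free → P [ 1275/(1075×45×10³) + 1/(9000) ] = 3.574.
P = 3.574 / 0.0001375 = 26000 N.

P ≈ 26 kN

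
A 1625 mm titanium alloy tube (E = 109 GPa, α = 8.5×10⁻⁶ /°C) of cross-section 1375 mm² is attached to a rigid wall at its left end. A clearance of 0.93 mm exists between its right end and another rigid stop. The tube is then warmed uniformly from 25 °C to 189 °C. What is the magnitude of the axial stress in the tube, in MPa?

σ ≈ 89.6 MPa (compressive)

If the wall were absent the tube would grow by αΔT L = 8.5×10⁻⁶ × 164 × 1625 = 2.265 mm.
This exceeds the 0.93 mm gap, so the wall pushes back. The portion of expansion that must be recovered elastically is δ_free − gap = 2.265 − 0.93 = 1.335 mm.
Compatibility: PL/(AE) = 1.335 mm, so σ = P/A = E × (1.335/1625) = 89.56 MPa.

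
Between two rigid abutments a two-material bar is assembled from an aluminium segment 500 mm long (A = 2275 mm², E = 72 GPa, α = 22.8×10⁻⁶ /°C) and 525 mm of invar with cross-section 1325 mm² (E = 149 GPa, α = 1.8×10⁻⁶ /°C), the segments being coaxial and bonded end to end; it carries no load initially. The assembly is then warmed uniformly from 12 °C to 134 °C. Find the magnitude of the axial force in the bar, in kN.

P ≈ 264 kN (compressive)

If the supports were absent, the total length change would be Σ αᵢΔT Lᵢ = 22.8×10⁻⁶×122×500 + 1.8×10⁻⁶×122×525 = 1.506 mm.
The walls prevent any net length change, so an axial force P (same in every segment) develops. Compatibility: P · Σ Lᵢ/(AᵢEᵢ) = δ_free.
Σ Lᵢ/(AᵢEᵢ) = 500/(2275×72×10³) + 525/(1325×149×10³) = 5.712×10⁻⁶ mm/N.
So P = 1.506 / 5.712×10⁻⁶ = 263.7 kN, compressive.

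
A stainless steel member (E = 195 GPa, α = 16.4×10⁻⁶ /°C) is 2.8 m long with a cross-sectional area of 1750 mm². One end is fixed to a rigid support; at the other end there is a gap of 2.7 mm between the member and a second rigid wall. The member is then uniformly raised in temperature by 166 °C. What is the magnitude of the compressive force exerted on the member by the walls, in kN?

Unrestrained expansion: δ_free = αΔT L = 16.4×10⁻⁶ × 166 × 2800 = 7.623 mm.
The gap closes (δ_free > 2.7 mm) and the wall then resists a further 7.623 − 2.7 = 4.923 mm of expansion.
Compatibility: PL/(AE) = 4.923 mm, so σ = P/A = E × (4.923/2800) = 342.8 MPa.
P = σA = 342.8 × 1750 = 600 kN.

P ≈ 600 kN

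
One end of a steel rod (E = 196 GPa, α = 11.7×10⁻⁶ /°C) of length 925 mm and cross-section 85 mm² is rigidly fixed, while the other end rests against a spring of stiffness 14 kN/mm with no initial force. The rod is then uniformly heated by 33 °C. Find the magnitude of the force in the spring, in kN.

Free thermal expansion: δ_free = αΔT L = 11.7×10⁻⁶ × 33 × 925 = 0.3571 mm.
Let P be the compressive force at the spring. The rod shortens elastically by PL/(AE) and the spring compresses by P/k; together these equal δ_free.
P [ L/(AE) + 1/k ] = δ_free → P [ 925/(85×196×10³) + 1/(14×10³) ] = 0.3571.
P = 0.3571 / 0.000127 = 2813 N.

P ≈ 2.81 kN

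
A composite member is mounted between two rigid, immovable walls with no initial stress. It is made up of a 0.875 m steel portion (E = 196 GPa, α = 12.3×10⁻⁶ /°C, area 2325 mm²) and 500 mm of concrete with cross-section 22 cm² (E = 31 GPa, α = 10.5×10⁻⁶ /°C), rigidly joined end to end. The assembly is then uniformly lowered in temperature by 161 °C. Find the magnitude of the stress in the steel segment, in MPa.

σ ≈ 120 MPa (tensile)

If the supports were absent, the total length change would be Σ αᵢΔT Lᵢ = 12.3×10⁻⁶×161×875 + 10.5×10⁻⁶×161×500 = 2.578 mm.
The walls prevent any net length change, so an axial force P (same in every segment) develops. Compatibility: P · Σ Lᵢ/(AᵢEᵢ) = δ_free.
The series flexibility is Σ Lᵢ/(AᵢEᵢ) = 875/(2325×196×10³) + 500/(2200×31×10³) = 9.252×10⁻⁶ mm/N.
Hence P = δ_free / Σ(L/AE) = 2.578/9.252×10⁻⁶ = 278.7 kN (tensile).
σ_{steel} = P / A = 278700 / 2325 = 119.9 MPa.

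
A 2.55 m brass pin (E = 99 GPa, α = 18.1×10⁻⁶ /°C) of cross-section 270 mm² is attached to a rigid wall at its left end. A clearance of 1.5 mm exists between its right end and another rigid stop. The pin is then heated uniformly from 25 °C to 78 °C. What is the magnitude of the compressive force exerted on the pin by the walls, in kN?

Free thermal elongation = αΔT L = 18.1×10⁻⁶ × 53 × 2550 = 2.446 mm.
After closing the 1.5 mm clearance, 2.446 − 1.5 = 0.9462 mm of expansion remains to be suppressed by the wall.
That suppressed elongation corresponds to σ = E·Δ/L = 99×10³ × 0.9462/2550 = 36.74 MPa.
Force on the wall = σA = 36.74 × 270 mm² = 9.919 kN.

P ≈ 9.92 kN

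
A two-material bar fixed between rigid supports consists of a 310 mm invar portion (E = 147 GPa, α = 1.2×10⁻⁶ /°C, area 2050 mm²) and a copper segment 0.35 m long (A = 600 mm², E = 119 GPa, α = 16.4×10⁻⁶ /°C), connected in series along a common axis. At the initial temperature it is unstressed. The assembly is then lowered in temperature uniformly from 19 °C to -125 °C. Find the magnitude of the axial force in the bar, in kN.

With the walls removed the bar would change length by δ_free = Σ αᵢΔT Lᵢ = 1.2×10⁻⁶×144×310 + 16.4×10⁻⁶×144×350 = 0.8801 mm.
Since the ends are fixed, an axial force P builds up, equal in every segment, with P · Σ Lᵢ/(AᵢEᵢ) = δ_free.
Σ Lᵢ/(AᵢEᵢ) = 310/(2050×147×10³) + 350/(600×119×10³) = 5.931×10⁻⁶ mm/N.
So P = 0.8801 / 5.931×10⁻⁶ = 148.4 kN, tensile.

P ≈ 148 kN (tensile)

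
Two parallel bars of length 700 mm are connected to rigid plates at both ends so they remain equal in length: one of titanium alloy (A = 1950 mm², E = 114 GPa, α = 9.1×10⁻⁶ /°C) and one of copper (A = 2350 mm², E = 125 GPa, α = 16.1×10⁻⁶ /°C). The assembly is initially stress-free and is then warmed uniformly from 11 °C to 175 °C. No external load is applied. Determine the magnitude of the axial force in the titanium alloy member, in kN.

Both members must finish at the same length. With the larger α, the copper tends to over-expand; the plates restrain it, putting the copper in compression and the titanium alloy in tension. With no external load the two internal forces are equal and opposite, magnitude P.
Setting the final lengths equal and cancelling L: (α₁ − α₂)ΔT = P/(A₁E₁) + P/(A₂E₂).
|α₁ − α₂|·ΔT = 7×10⁻⁶ × 164 = 0.001148.
1/(A₁E₁) + 1/(A₂E₂) = 1/(1950×114×10³) + 1/(2350×125×10³) = 7.903×10⁻⁹ N⁻¹.
P = 0.001148 / 7.903×10⁻⁹ = 145300 N = 145.3 kN.

P ≈ 145 kN (tensile in the titanium alloy)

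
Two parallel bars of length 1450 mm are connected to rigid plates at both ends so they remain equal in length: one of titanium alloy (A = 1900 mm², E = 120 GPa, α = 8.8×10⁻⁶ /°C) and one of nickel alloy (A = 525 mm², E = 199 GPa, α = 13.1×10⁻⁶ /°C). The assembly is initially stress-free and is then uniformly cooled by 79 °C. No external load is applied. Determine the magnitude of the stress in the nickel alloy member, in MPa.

σ ≈ 46.4 MPa (tensile)

Both members must finish at the same length. With the larger α, the nickel alloy tends to over-contract; the plates restrain it, putting the nickel alloy in tension and the titanium alloy in compression. With no external load the two internal forces are equal and opposite, magnitude P.
Equating the net (thermal + elastic) strains gives |α₁ − α₂|·ΔT = P·[1/(A₁E₁) + 1/(A₂E₂)].
|α₁ − α₂|·ΔT = 4.3×10⁻⁶ × 79 = 0.0003397.
1/(A₁E₁) + 1/(A₂E₂) = 1/(1900×120×10³) + 1/(525×199×10³) = 1.396×10⁻⁸ N⁻¹.
P = 0.0003397 / 1.396×10⁻⁸ = 24340 N = 24.34 kN.
σ_{nickel alloy} = P/A₂ = 24340/525 = 46.36 MPa, tensile.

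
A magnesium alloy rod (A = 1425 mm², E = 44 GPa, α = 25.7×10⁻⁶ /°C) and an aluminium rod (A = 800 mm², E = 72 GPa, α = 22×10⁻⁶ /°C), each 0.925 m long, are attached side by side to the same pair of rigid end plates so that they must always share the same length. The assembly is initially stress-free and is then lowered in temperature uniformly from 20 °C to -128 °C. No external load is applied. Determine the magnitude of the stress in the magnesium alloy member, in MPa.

Equilibrium of a rigid end plate with no external load gives equal and opposite internal forces ±P in the two members. Since α_{magnesium alloy} > α_{aluminium}, cooling drives the magnesium alloy into tension and the aluminium into compression.
Compatibility of the two members (thermal + elastic change equal): (α₁ − α₂)ΔT = P·[1/(A₁E₁) + 1/(A₂E₂)].
|α₁ − α₂|·ΔT = 3.7×10⁻⁶ × 148 = 0.0005476.
1/(A₁E₁) + 1/(A₂E₂) = 1/(1425×44×10³) + 1/(800×72×10³) = 3.331×10⁻⁸ N⁻¹.
So P = 0.0005476 / 3.331×10⁻⁸ = 16.44 kN.
σ_{magnesium alloy} = P/A₁ = 16440/1425 = 11.54 MPa, tensile.

σ ≈ 11.5 MPa (tensile)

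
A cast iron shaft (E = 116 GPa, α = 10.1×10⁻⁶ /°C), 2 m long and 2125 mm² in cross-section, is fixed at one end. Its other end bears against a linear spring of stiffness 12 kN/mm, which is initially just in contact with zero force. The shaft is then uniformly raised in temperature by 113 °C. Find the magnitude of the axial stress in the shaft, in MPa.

The unrestrained thermal change is αΔT L = 10.1×10⁻⁶ × 113 × 2000 = 2.283 mm.
With a force P in the spring, the elastic change of the shaft is PL/(AE) and that of the spring is P/k; compatibility requires their sum to equal δ_free.
P [ L/(AE) + 1/k ] = δ_free → P [ 2000/(2125×116×10³) + 1/(12×10³) ] = 2.283.
P = 2.283 / 9.145×10⁻⁵ = 24960 N.
σ = P/A = 24960/2125 = 11.75 MPa.

σ ≈ 11.7 MPa (compressive)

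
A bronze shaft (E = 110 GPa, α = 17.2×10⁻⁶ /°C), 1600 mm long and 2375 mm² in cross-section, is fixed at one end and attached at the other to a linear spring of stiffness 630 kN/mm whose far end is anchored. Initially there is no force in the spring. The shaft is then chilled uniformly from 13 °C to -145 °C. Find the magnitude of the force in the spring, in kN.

The unrestrained thermal change is αΔT L = 17.2×10⁻⁶ × 158 × 1600 = 4.348 mm.
With a force P in the spring, the elastic change of the shaft is PL/(AE) and that of the spring is P/k; compatibility requires their sum to equal δ_free.
So P = δ_free / [L/(AE) + 1/k] = 4.348 / [ 1600/(2375×110×10³) + 1/(630×10³) ].
P = 4.348 / 7.712×10⁻⁶ = 563800 N.

P ≈ 564 kN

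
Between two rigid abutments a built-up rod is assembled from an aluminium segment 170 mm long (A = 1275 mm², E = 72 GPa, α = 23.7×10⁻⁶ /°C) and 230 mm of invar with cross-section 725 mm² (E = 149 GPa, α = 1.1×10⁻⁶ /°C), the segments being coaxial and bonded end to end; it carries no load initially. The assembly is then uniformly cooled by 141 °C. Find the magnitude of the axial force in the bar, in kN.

P ≈ 152 kN (tensile)

Free thermal contraction of the whole bar: Σ αᵢΔT Lᵢ = 23.7×10⁻⁶×141×170 + 1.1×10⁻⁶×141×230 = 0.6038 mm.
The walls prevent any net length change, so an axial force P (same in every segment) develops. Compatibility: P · Σ Lᵢ/(AᵢEᵢ) = δ_free.
Σ Lᵢ/(AᵢEᵢ) = 170/(1275×72×10³) + 230/(725×149×10³) = 3.981×10⁻⁶ mm/N.
Hence P = δ_free / Σ(L/AE) = 0.6038/3.981×10⁻⁶ = 151.7 kN (tensile).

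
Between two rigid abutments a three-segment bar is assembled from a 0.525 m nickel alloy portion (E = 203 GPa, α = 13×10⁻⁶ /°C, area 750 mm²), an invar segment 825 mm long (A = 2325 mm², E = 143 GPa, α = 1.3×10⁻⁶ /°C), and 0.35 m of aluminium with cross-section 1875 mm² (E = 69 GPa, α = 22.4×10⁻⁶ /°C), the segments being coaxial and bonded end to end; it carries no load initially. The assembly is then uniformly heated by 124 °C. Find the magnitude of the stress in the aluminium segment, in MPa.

If the supports were absent, the total length change would be Σ αᵢΔT Lᵢ = 13×10⁻⁶×124×525 + 1.3×10⁻⁶×124×825 + 22.4×10⁻⁶×124×350 = 1.951 mm.
Since the ends are fixed, an axial force P builds up, equal in every segment, with P · Σ Lᵢ/(AᵢEᵢ) = δ_free.
The series flexibility is Σ Lᵢ/(AᵢEᵢ) = 525/(750×203×10³) + 825/(2325×143×10³) + 350/(1875×69×10³) = 8.635×10⁻⁶ mm/N.
P = 1.951 / 8.635×10⁻⁶ = 226000 N = 226 kN, compressive.
σ_{aluminium} = P / A = 226000 / 1875 = 120.5 MPa.

σ ≈ 121 MPa (compressive)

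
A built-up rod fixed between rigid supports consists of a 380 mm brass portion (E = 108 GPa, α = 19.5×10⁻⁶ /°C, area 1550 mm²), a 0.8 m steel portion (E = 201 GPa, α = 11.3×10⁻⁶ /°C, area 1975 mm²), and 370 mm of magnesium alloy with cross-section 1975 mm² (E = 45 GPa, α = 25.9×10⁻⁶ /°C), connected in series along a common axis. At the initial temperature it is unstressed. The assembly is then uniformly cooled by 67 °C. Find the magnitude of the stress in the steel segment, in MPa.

With the walls removed the bar would change length by δ_free = Σ αᵢΔT Lᵢ = 19.5×10⁻⁶×67×380 + 11.3×10⁻⁶×67×800 + 25.9×10⁻⁶×67×370 = 1.744 mm.
The rigid supports impose zero overall length change; the single axial force P common to all segments must satisfy P Σ Lᵢ/(AᵢEᵢ) = δ_free.
Σ Lᵢ/(AᵢEᵢ) = 380/(1550×108×10³) + 800/(1975×201×10³) + 370/(1975×45×10³) = 8.448×10⁻⁶ mm/N.
P = 1.744 / 8.448×10⁻⁶ = 206500 N = 206.5 kN, tensile.
σ_{steel} = P / A = 206500 / 1975 = 104.5 MPa.

σ ≈ 105 MPa (tensile)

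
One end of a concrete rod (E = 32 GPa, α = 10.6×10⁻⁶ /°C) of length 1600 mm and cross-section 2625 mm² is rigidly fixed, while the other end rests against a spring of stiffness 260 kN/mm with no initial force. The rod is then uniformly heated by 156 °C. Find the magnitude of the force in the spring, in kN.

P ≈ 116 kN

If the spring were absent the rod would lengthen by αΔT L = 10.6×10⁻⁶ × 156 × 1600 = 2.646 mm.
Let P be the compressive force at the spring. The rod shortens elastically by PL/(AE) and the spring compresses by P/k; together these equal δ_free.
P [ L/(AE) + 1/k ] = δ_free → P [ 1600/(2625×32×10³) + 1/(260×10³) ] = 2.646.
P = 2.646 / 2.289×10⁻⁵ = 115600 N.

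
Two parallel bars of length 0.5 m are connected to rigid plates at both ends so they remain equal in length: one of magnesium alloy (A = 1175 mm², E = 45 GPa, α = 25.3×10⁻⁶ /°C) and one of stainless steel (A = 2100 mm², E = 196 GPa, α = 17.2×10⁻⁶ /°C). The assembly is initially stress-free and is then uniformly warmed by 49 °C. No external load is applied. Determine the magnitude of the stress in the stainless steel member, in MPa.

Both members must finish at the same length. With the larger α, the magnesium alloy tends to over-expand; the plates restrain it, putting the magnesium alloy in compression and the stainless steel in tension. With no external load the two internal forces are equal and opposite, magnitude P.
Equating the net (thermal + elastic) strains gives |α₁ − α₂|·ΔT = P·[1/(A₁E₁) + 1/(A₂E₂)].
|α₁ − α₂|·ΔT = 8.1×10⁻⁶ × 49 = 0.0003969.
1/(A₁E₁) + 1/(A₂E₂) = 1/(1175×45×10³) + 1/(2100×196×10³) = 2.134×10⁻⁸ N⁻¹.
P = 0.0003969 / 2.134×10⁻⁸ = 18600 N = 18.6 kN.
σ_{stainless steel} = P/A₂ = 18600/2100 = 8.856 MPa, tensile.

σ ≈ 8.86 MPa (tensile)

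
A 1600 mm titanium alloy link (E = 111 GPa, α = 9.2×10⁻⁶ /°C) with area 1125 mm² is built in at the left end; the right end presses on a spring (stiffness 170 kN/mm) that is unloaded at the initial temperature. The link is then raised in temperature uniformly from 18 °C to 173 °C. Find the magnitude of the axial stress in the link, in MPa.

Free thermal expansion: δ_free = αΔT L = 9.2×10⁻⁶ × 155 × 1600 = 2.282 mm.
With a force P in the spring, the elastic change of the link is PL/(AE) and that of the spring is P/k; compatibility requires their sum to equal δ_free.
P [ L/(AE) + 1/k ] = δ_free → P [ 1600/(1125×111×10³) + 1/(170×10³) ] = 2.282.
P = 2.282 / 1.87×10⁻⁵ = 122000 N.
σ = P/A = 122000/1125 = 108.5 MPa.

σ ≈ 108 MPa (compressive)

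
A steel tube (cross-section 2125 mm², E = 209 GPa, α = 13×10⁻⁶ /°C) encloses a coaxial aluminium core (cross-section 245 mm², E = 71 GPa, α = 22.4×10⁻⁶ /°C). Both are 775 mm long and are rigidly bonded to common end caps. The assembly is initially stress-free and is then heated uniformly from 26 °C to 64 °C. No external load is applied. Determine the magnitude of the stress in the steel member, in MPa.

Equilibrium of a rigid end plate with no external load gives equal and opposite internal forces ±P in the two members. Since α_{aluminium} > α_{steel}, heating drives the aluminium into compression and the steel into tension.
Compatibility of the two members (thermal + elastic change equal): (α₁ − α₂)ΔT = P·[1/(A₁E₁) + 1/(A₂E₂)].
|α₁ − α₂|·ΔT = 9.4×10⁻⁶ × 38 = 0.0003572.
1/(A₁E₁) + 1/(A₂E₂) = 1/(2125×209×10³) + 1/(245×71×10³) = 5.974×10⁻⁸ N⁻¹.
P = 0.0003572 / 5.974×10⁻⁸ = 5979 N = 5.979 kN.
σ_{steel} = P/A₁ = 5979/2125 = 2.814 MPa, tensile.

σ ≈ 2.81 MPa (tensile)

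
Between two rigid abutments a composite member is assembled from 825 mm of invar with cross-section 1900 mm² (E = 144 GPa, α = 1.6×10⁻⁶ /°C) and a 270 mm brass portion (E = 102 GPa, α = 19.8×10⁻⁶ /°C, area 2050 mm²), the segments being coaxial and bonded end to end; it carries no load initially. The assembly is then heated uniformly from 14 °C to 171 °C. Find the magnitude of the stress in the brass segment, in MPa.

If the supports were absent, the total length change would be Σ αᵢΔT Lᵢ = 1.6×10⁻⁶×157×825 + 19.8×10⁻⁶×157×270 = 1.047 mm.
Since the ends are fixed, an axial force P builds up, equal in every segment, with P · Σ Lᵢ/(AᵢEᵢ) = δ_free.
Σ Lᵢ/(AᵢEᵢ) = 825/(1900×144×10³) + 270/(2050×102×10³) = 4.307×10⁻⁶ mm/N.
So P = 1.047 / 4.307×10⁻⁶ = 243 kN, compressive.
σ_{brass} = P / A = 243000 / 2050 = 118.5 MPa.

σ ≈ 119 MPa (compressive)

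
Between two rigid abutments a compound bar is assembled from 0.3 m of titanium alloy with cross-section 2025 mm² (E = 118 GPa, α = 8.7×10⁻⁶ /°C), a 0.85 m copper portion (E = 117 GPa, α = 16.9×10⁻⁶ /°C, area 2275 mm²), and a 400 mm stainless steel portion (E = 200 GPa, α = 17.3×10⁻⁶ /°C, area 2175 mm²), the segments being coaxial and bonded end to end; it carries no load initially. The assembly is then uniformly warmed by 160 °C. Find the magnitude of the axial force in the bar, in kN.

P ≈ 712 kN (compressive)

With the walls removed the bar would change length by δ_free = Σ αᵢΔT Lᵢ = 8.7×10⁻⁶×160×300 + 16.9×10⁻⁶×160×850 + 17.3×10⁻⁶×160×400 = 3.823 mm.
The walls prevent any net length change, so an axial force P (same in every segment) develops. Compatibility: P · Σ Lᵢ/(AᵢEᵢ) = δ_free.
The series flexibility is Σ Lᵢ/(AᵢEᵢ) = 300/(2025×118×10³) + 850/(2275×117×10³) + 400/(2175×200×10³) = 5.368×10⁻⁶ mm/N.
Hence P = δ_free / Σ(L/AE) = 3.823/5.368×10⁻⁶ = 712.2 kN (compressive).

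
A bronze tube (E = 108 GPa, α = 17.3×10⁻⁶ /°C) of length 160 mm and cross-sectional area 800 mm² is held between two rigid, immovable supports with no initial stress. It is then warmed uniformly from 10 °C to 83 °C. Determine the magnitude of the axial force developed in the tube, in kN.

P ≈ 109 kN (compressive)

Full restraint means ε = 0, so the stress is σ = EαΔT = 108×10³ × 17.3×10⁻⁶ × 73 = 136.4 MPa.
Then P = σA = 136.4 × 800 mm² = 109.1 kN, compressive.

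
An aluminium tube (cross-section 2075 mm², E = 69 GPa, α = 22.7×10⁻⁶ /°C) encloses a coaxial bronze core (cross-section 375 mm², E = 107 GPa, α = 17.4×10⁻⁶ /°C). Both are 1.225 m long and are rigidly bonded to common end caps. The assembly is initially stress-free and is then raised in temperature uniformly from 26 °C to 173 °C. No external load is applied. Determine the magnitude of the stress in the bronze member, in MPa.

σ ≈ 65.1 MPa (tensile)

The aluminium has the larger α, so on heating it would change length more than the bronze if both were free. The rigid plates force a common final length, so the aluminium is put into compression and the bronze into tension, with equal and opposite forces P (no external load).
Equating the net (thermal + elastic) strains gives |α₁ − α₂|·ΔT = P·[1/(A₁E₁) + 1/(A₂E₂)].
|α₁ − α₂|·ΔT = 5.3×10⁻⁶ × 147 = 0.0007791.
1/(A₁E₁) + 1/(A₂E₂) = 1/(2075×69×10³) + 1/(375×107×10³) = 3.191×10⁻⁸ N⁻¹.
P = 0.0007791 / 3.191×10⁻⁸ = 24420 N = 24.42 kN.
σ_{bronze} = P/A₂ = 24420/375 = 65.12 MPa, tensile.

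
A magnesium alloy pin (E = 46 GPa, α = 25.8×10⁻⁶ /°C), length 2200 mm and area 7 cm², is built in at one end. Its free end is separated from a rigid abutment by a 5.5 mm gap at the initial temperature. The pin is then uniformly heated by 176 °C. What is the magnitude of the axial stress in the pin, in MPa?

If the wall were absent the pin would grow by αΔT L = 25.8×10⁻⁶ × 176 × 2200 = 9.99 mm.
The gap closes (δ_free > 5.5 mm) and the wall then resists a further 9.99 − 5.5 = 4.49 mm of expansion.
Compatibility: PL/(AE) = 4.49 mm, so σ = P/A = E × (4.49/2200) = 93.88 MPa.

σ ≈ 93.9 MPa (compressive)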